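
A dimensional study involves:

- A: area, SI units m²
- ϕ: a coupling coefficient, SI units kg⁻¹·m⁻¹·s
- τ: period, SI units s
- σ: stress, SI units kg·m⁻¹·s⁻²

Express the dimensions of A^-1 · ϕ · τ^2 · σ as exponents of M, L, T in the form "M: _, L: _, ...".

Collect each base-dimension exponent across the product:
  M: −(0) + (-1) + 2·(0) + (1) = 0
  L: −(2) + (-1) + 2·(0) + (-1) = -4
  T: −(0) + (1) + 2·(1) + (-2) = 1
So the dimensions are [L⁻⁴ T].

M: 0, L: -4, T: 1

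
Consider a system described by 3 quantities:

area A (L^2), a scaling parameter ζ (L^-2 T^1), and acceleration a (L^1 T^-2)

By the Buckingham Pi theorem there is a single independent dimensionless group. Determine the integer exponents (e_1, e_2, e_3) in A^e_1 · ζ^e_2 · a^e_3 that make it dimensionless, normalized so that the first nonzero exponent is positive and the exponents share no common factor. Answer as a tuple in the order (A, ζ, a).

L: e_1·(2) + e_2·(-2) + e_3·(1) = 0
T: e_1·(0) + e_2·(1) + e_3·(-2) = 0
Solving this homogeneous linear system for the smallest-integer solution (first nonzero entry positive) gives (3, 4, 2).

(3, 4, 2)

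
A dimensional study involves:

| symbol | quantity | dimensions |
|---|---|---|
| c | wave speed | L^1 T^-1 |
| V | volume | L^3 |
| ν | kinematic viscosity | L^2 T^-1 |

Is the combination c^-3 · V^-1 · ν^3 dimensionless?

Sum the exponent of each base dimension across the product:
  M: −3·[c]_M − [V]_M + 3·[ν]_M = −3·(0) − (0) + 3·(0) = 0
  L: −3·[c]_L − [V]_L + 3·[ν]_L = −3·(1) − (3) + 3·(2) = 0
  T: −3·[c]_T − [V]_T + 3·[ν]_T = −3·(-1) − (0) + 3·(-1) = 0
All base exponents vanish — dimensionless.

yes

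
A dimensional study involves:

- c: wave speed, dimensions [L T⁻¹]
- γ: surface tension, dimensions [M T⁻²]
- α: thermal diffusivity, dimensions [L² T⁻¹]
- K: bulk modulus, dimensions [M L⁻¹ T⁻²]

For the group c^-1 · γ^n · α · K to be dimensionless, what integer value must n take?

-1

Balance the M exponent: (1)·n from γ, plus −(0) + (0) + (1) = 1 from the rest, must sum to zero.
n + 1 = 0, so n = -1.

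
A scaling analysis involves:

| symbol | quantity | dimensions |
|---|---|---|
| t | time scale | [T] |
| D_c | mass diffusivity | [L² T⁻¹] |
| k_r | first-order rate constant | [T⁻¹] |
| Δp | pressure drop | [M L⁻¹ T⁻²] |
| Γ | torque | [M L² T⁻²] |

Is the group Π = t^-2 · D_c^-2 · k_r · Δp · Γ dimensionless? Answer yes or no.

no

Sum the exponent of each base dimension across the product:
  M: −2·[t]_M − 2·[D_c]_M + [k_r]_M + [Δp]_M + [Γ]_M = −2·(0) − 2·(0) + (0) + (1) + (1) = 2
  L: −2·[t]_L − 2·[D_c]_L + [k_r]_L + [Δp]_L + [Γ]_L = −2·(0) − 2·(2) + (0) + (-1) + (2) = -3
  T: −2·[t]_T − 2·[D_c]_T + [k_r]_T + [Δp]_T + [Γ]_T = −2·(1) − 2·(-1) + (-1) + (-2) + (-2) = -5
Net dimensions [M² L⁻³ T⁻⁵] ≠ [1] — not dimensionless.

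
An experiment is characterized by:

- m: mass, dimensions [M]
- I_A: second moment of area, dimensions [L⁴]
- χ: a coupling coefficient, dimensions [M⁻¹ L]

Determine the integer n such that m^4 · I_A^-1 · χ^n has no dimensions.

Balance the M exponent: (-1)·n from χ, plus 4·(1) − (0) = 4 from the rest, must sum to zero.
−n + 4 = 0, so n = 4.

4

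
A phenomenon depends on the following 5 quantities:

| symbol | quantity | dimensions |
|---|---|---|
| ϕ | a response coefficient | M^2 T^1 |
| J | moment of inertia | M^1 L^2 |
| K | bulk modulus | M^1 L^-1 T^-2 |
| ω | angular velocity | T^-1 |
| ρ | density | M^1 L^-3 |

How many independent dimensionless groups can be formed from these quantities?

2

There are 5 variables and 3 base dimensions (M, L, T).
The dimension matrix has rank 3.
Independent dimensionless groups: 5 − 3 = 2.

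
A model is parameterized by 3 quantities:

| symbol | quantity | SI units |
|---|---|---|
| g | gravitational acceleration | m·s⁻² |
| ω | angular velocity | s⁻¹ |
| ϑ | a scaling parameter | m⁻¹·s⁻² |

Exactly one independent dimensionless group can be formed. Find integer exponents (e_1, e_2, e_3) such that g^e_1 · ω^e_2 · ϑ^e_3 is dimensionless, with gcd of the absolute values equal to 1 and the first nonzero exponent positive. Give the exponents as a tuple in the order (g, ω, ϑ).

(1, -4, 1)

L: e_1·(1) + e_2·(0) + e_3·(-1) = 0
T: e_1·(-2) + e_2·(-1) + e_3·(-2) = 0
Solving this homogeneous linear system for the smallest-integer solution (first nonzero entry positive) gives (1, -4, 1).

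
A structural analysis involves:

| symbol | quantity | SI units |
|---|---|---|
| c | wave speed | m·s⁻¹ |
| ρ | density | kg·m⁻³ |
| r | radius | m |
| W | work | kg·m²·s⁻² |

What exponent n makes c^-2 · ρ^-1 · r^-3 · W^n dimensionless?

1

Balance the M exponent: (1)·n from W, plus −2·(0) − (1) − 3·(0) = -1 from the rest, must sum to zero.
n − 1 = 0, so n = 1.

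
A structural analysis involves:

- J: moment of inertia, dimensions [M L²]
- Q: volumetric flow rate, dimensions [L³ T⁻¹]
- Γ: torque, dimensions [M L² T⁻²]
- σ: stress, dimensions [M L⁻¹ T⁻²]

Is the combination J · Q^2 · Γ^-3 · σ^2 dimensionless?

yes

Sum the exponent of each base dimension across the product:
  M: [J]_M + 2·[Q]_M − 3·[Γ]_M + 2·[σ]_M = (1) + 2·(0) − 3·(1) + 2·(1) = 0
  L: [J]_L + 2·[Q]_L − 3·[Γ]_L + 2·[σ]_L = (2) + 2·(3) − 3·(2) + 2·(-1) = 0
  T: [J]_T + 2·[Q]_T − 3·[Γ]_T + 2·[σ]_T = (0) + 2·(-1) − 3·(-2) + 2·(-2) = 0
All base exponents vanish — dimensionless.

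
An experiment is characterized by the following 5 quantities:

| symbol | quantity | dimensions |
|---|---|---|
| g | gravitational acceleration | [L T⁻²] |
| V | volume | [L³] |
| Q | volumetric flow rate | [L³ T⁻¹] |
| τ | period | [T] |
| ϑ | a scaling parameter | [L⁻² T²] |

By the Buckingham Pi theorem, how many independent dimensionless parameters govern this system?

3

There are 5 variables and 2 base dimensions (L, T).
The dimension matrix has rank 2.
Independent dimensionless groups: 5 − 2 = 3.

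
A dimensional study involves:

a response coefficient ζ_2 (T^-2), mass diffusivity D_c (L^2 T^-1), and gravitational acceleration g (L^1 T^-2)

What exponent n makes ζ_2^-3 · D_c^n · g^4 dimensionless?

-2

Balance the L exponent: (2)·n from D_c, plus −3·(0) + 4·(1) = 4 from the rest, must sum to zero.
2n + 4 = 0, so n = -2.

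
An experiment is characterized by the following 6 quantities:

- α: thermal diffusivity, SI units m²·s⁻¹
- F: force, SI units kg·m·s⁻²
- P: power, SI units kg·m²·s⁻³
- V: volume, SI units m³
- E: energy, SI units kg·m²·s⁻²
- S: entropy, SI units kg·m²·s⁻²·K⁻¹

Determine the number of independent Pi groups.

There are 6 variables and 4 base dimensions (M, L, T, Θ).
The dimension matrix has rank 4.
Independent dimensionless groups: 6 − 4 = 2.

2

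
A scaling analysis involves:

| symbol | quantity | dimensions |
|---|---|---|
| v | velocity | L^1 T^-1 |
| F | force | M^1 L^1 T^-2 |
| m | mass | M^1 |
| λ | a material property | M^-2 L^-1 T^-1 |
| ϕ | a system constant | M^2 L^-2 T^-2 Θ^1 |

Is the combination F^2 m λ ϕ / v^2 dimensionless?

Sum the exponent of each base dimension across the product:
  M: −2·[v]_M + 2·[F]_M + [m]_M + [λ]_M + [ϕ]_M = −2·(0) + 2·(1) + (1) + (-2) + (2) = 3
  L: −2·[v]_L + 2·[F]_L + [m]_L + [λ]_L + [ϕ]_L = −2·(1) + 2·(1) + (0) + (-1) + (-2) = -3
  T: −2·[v]_T + 2·[F]_T + [m]_T + [λ]_T + [ϕ]_T = −2·(-1) + 2·(-2) + (0) + (-1) + (-2) = -5
  Θ: −2·[v]_Θ + 2·[F]_Θ + [m]_Θ + [λ]_Θ + [ϕ]_Θ = −2·(0) + 2·(0) + (0) + (0) + (1) = 1
Net dimensions [M³ L⁻³ T⁻⁵ Θ] ≠ [1] — not dimensionless.

no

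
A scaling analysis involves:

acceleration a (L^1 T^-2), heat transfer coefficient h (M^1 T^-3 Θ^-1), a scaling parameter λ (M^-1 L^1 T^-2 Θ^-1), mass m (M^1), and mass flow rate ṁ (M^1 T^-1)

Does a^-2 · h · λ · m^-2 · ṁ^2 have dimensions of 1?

Sum the exponent of each base dimension across the product:
  M: −2·[a]_M + [h]_M + [λ]_M − 2·[m]_M + 2·[ṁ]_M = −2·(0) + (1) + (-1) − 2·(1) + 2·(1) = 0
  L: −2·[a]_L + [h]_L + [λ]_L − 2·[m]_L + 2·[ṁ]_L = −2·(1) + (0) + (1) − 2·(0) + 2·(0) = -1
  T: −2·[a]_T + [h]_T + [λ]_T − 2·[m]_T + 2·[ṁ]_T = −2·(-2) + (-3) + (-2) − 2·(0) + 2·(-1) = -3
  Θ: −2·[a]_Θ + [h]_Θ + [λ]_Θ − 2·[m]_Θ + 2·[ṁ]_Θ = −2·(0) + (-1) + (-1) − 2·(0) + 2·(0) = -2
Net dimensions [L⁻¹ T⁻³ Θ⁻²] ≠ [1] — not dimensionless.

no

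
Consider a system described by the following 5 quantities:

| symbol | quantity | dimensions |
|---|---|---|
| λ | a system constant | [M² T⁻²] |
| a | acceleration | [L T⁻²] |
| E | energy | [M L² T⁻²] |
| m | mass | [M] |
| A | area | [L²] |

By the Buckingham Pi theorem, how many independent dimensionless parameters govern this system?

2

There are 5 variables and 3 base dimensions (M, L, T).
The dimension matrix has rank 3.
Independent dimensionless groups: 5 − 3 = 2.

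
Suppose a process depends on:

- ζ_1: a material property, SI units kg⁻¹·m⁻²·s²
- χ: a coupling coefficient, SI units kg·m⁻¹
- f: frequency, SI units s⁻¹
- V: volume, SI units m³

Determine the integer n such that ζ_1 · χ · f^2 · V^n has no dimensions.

Balance the L exponent: (3)·n from V, plus (-2) + (-1) + 2·(0) = -3 from the rest, must sum to zero.
3n − 3 = 0, so n = 1.

1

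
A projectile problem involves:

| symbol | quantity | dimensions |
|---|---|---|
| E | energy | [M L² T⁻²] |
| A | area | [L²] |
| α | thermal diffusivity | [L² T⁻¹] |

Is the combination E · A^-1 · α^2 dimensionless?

no

Sum the exponent of each base dimension across the product:
  M: [E]_M − [A]_M + 2·[α]_M = (1) − (0) + 2·(0) = 1
  L: [E]_L − [A]_L + 2·[α]_L = (2) − (2) + 2·(2) = 4
  T: [E]_T − [A]_T + 2·[α]_T = (-2) − (0) + 2·(-1) = -4
Net dimensions [M L⁴ T⁻⁴] ≠ [1] — not dimensionless.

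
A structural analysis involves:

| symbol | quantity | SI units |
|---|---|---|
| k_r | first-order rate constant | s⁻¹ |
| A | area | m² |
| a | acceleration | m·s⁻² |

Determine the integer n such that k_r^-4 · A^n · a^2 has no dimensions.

Balance the L exponent: (2)·n from A, plus −4·(0) + 2·(1) = 2 from the rest, must sum to zero.
2n + 2 = 0, so n = -1.

-1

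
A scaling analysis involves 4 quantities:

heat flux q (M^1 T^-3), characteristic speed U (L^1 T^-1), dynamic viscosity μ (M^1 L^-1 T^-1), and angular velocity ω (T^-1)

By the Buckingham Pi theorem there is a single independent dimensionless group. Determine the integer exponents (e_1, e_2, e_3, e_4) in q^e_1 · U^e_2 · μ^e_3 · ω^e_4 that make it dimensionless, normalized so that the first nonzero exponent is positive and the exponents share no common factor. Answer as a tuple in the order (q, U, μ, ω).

M: e_1·(1) + e_2·(0) + e_3·(1) + e_4·(0) = 0
L: e_1·(0) + e_2·(1) + e_3·(-1) + e_4·(0) = 0
T: e_1·(-3) + e_2·(-1) + e_3·(-1) + e_4·(-1) = 0
Solving this homogeneous linear system for the smallest-integer solution (first nonzero entry positive) gives (1, -1, -1, -1).

(1, -1, -1, -1)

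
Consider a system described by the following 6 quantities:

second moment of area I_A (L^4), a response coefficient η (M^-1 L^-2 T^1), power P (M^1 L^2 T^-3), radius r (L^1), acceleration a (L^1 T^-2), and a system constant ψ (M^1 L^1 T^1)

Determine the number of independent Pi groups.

There are 6 variables and 3 base dimensions (M, L, T).
The dimension matrix has rank 3.
Independent dimensionless groups: 6 − 3 = 3.

3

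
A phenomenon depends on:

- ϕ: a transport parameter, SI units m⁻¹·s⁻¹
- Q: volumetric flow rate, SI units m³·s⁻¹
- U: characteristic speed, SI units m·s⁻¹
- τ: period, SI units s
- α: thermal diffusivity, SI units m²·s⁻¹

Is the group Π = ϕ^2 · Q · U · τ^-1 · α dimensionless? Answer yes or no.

no

Sum the exponent of each base dimension across the product:
  L: 2·[ϕ]_L + [Q]_L + [U]_L − [τ]_L + [α]_L = 2·(-1) + (3) + (1) − (0) + (2) = 4
  T: 2·[ϕ]_T + [Q]_T + [U]_T − [τ]_T + [α]_T = 2·(-1) + (-1) + (-1) − (1) + (-1) = -6
Net dimensions [L⁴ T⁻⁶] ≠ [1] — not dimensionless.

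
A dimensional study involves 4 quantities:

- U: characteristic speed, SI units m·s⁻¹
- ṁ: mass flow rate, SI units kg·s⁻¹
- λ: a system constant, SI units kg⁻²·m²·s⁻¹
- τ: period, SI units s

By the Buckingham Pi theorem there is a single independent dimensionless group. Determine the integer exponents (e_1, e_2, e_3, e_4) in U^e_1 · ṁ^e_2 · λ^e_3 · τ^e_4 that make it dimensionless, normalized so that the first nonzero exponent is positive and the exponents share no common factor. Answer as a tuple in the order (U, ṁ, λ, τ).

(2, -2, -1, -1)

M: e_1·(0) + e_2·(1) + e_3·(-2) + e_4·(0) = 0
L: e_1·(1) + e_2·(0) + e_3·(2) + e_4·(0) = 0
T: e_1·(-1) + e_2·(-1) + e_3·(-1) + e_4·(1) = 0
Solving this homogeneous linear system for the smallest-integer solution (first nonzero entry positive) gives (2, -2, -1, -1).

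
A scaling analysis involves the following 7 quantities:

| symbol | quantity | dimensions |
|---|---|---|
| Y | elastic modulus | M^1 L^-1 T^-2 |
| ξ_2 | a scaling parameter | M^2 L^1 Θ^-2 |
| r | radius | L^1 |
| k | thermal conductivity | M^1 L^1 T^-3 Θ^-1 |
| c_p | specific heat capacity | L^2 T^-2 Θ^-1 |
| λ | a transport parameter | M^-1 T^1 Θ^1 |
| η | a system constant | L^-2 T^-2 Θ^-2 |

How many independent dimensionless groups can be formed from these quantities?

There are 7 variables and 4 base dimensions (M, L, T, Θ).
The dimension matrix has rank 4.
Independent dimensionless groups: 7 − 4 = 3.

3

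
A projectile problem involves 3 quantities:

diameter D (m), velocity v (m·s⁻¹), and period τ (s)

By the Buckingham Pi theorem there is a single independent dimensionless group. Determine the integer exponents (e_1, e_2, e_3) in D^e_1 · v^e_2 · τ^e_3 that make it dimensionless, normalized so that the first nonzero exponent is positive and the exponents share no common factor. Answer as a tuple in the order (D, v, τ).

(1, -1, -1)

L: e_1·(1) + e_2·(1) + e_3·(0) = 0
T: e_1·(0) + e_2·(-1) + e_3·(1) = 0
Solving this homogeneous linear system for the smallest-integer solution (first nonzero entry positive) gives (1, -1, -1).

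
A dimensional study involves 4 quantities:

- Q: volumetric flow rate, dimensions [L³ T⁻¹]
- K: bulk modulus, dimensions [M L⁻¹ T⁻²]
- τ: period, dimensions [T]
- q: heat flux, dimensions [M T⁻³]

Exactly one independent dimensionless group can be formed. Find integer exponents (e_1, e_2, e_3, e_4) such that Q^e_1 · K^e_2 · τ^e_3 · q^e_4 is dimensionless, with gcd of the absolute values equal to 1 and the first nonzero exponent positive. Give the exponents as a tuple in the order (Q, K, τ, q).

(1, 3, -2, -3)

M: e_1·(0) + e_2·(1) + e_3·(0) + e_4·(1) = 0
L: e_1·(3) + e_2·(-1) + e_3·(0) + e_4·(0) = 0
T: e_1·(-1) + e_2·(-2) + e_3·(1) + e_4·(-3) = 0
Solving this homogeneous linear system for the smallest-integer solution (first nonzero entry positive) gives (1, 3, -2, -3).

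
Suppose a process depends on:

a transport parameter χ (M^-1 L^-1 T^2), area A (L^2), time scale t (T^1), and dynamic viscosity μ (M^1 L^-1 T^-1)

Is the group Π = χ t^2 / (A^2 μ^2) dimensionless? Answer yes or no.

no

Sum the exponent of each base dimension across the product:
  M: [χ]_M − 2·[A]_M + 2·[t]_M − 2·[μ]_M = (-1) − 2·(0) + 2·(0) − 2·(1) = -3
  L: [χ]_L − 2·[A]_L + 2·[t]_L − 2·[μ]_L = (-1) − 2·(2) + 2·(0) − 2·(-1) = -3
  T: [χ]_T − 2·[A]_T + 2·[t]_T − 2·[μ]_T = (2) − 2·(0) + 2·(1) − 2·(-1) = 6
Net dimensions [M⁻³ L⁻³ T⁶] ≠ [1] — not dimensionless.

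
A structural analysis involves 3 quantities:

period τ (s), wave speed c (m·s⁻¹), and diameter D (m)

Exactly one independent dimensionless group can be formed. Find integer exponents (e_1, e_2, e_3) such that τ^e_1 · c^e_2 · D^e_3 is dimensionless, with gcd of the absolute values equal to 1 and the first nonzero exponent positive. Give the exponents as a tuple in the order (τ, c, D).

(1, 1, -1)

L: e_1·(0) + e_2·(1) + e_3·(1) = 0
T: e_1·(1) + e_2·(-1) + e_3·(0) = 0
Solving this homogeneous linear system for the smallest-integer solution (first nonzero entry positive) gives (1, 1, -1).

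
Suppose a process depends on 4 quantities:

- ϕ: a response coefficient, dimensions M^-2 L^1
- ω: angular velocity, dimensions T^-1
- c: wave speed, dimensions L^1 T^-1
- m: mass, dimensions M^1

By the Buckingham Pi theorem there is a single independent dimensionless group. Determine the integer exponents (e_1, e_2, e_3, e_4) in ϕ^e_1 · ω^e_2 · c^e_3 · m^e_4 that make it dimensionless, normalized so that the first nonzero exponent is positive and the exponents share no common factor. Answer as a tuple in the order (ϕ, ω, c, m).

M: e_1·(-2) + e_2·(0) + e_3·(0) + e_4·(1) = 0
L: e_1·(1) + e_2·(0) + e_3·(1) + e_4·(0) = 0
T: e_1·(0) + e_2·(-1) + e_3·(-1) + e_4·(0) = 0
Solving this homogeneous linear system for the smallest-integer solution (first nonzero entry positive) gives (1, 1, -1, 2).

(1, 1, -1, 2)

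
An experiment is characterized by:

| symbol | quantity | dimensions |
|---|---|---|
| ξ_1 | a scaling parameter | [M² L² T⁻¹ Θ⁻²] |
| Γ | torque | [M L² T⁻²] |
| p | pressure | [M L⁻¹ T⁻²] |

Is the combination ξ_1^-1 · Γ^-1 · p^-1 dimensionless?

Sum the exponent of each base dimension across the product:
  M: −[ξ_1]_M − [Γ]_M − [p]_M = −(2) − (1) − (1) = -4
  L: −[ξ_1]_L − [Γ]_L − [p]_L = −(2) − (2) − (-1) = -3
  T: −[ξ_1]_T − [Γ]_T − [p]_T = −(-1) − (-2) − (-2) = 5
  Θ: −[ξ_1]_Θ − [Γ]_Θ − [p]_Θ = −(-2) − (0) − (0) = 2
Net dimensions [M⁻⁴ L⁻³ T⁵ Θ²] ≠ [1] — not dimensionless.

no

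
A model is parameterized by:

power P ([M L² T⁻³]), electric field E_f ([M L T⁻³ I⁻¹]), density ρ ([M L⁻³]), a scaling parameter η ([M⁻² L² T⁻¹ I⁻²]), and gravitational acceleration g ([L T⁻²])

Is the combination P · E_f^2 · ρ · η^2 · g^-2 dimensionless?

Sum the exponent of each base dimension across the product:
  M: [P]_M + 2·[E_f]_M + [ρ]_M + 2·[η]_M − 2·[g]_M = (1) + 2·(1) + (1) + 2·(-2) − 2·(0) = 0
  L: [P]_L + 2·[E_f]_L + [ρ]_L + 2·[η]_L − 2·[g]_L = (2) + 2·(1) + (-3) + 2·(2) − 2·(1) = 3
  T: [P]_T + 2·[E_f]_T + [ρ]_T + 2·[η]_T − 2·[g]_T = (-3) + 2·(-3) + (0) + 2·(-1) − 2·(-2) = -7
  I: [P]_I + 2·[E_f]_I + [ρ]_I + 2·[η]_I − 2·[g]_I = (0) + 2·(-1) + (0) + 2·(-2) − 2·(0) = -6
Net dimensions [L³ T⁻⁷ I⁻⁶] ≠ [1] — not dimensionless.

no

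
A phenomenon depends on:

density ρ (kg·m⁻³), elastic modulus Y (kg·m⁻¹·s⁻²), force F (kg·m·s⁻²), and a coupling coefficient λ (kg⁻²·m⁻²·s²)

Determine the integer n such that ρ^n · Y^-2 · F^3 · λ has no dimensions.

Balance the M exponent: (1)·n from ρ, plus −2·(1) + 3·(1) + (-2) = -1 from the rest, must sum to zero.
n − 1 = 0, so n = 1.

1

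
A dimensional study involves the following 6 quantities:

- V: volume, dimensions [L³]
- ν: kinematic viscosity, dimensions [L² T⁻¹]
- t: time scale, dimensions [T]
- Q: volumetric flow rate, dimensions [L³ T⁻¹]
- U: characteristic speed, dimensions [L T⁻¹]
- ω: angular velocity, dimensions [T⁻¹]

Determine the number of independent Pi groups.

4

There are 6 variables and 2 base dimensions (L, T).
The dimension matrix has rank 2.
Independent dimensionless groups: 6 − 2 = 4.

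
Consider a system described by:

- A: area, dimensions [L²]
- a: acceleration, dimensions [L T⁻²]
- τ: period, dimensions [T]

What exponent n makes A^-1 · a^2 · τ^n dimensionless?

Balance the T exponent: (1)·n from τ, plus −(0) + 2·(-2) = -4 from the rest, must sum to zero.
n − 4 = 0, so n = 4.

4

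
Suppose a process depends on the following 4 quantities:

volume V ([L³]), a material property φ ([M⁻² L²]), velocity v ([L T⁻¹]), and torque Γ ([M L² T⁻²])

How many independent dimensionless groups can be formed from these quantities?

There are 4 variables and 3 base dimensions (M, L, T).
The dimension matrix has rank 3.
Independent dimensionless groups: 4 − 3 = 1.

1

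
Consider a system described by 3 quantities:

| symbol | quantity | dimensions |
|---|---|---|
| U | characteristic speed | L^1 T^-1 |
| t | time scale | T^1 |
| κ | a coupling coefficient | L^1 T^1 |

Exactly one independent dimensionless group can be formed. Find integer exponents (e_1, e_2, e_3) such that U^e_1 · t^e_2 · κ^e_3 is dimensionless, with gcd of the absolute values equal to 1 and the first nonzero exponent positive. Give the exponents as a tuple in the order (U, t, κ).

L: e_1·(1) + e_2·(0) + e_3·(1) = 0
T: e_1·(-1) + e_2·(1) + e_3·(1) = 0
Solving this homogeneous linear system for the smallest-integer solution (first nonzero entry positive) gives (1, 2, -1).

(1, 2, -1)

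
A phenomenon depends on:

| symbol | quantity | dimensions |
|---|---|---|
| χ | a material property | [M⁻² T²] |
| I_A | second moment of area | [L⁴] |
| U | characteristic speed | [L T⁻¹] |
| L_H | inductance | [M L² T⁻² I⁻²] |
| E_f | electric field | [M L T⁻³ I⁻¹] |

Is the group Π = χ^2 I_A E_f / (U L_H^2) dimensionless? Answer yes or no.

no

Sum the exponent of each base dimension across the product:
  M: 2·[χ]_M + [I_A]_M − [U]_M − 2·[L_H]_M + [E_f]_M = 2·(-2) + (0) − (0) − 2·(1) + (1) = -5
  L: 2·[χ]_L + [I_A]_L − [U]_L − 2·[L_H]_L + [E_f]_L = 2·(0) + (4) − (1) − 2·(2) + (1) = 0
  T: 2·[χ]_T + [I_A]_T − [U]_T − 2·[L_H]_T + [E_f]_T = 2·(2) + (0) − (-1) − 2·(-2) + (-3) = 6
  I: 2·[χ]_I + [I_A]_I − [U]_I − 2·[L_H]_I + [E_f]_I = 2·(0) + (0) − (0) − 2·(-2) + (-1) = 3
Net dimensions [M⁻⁵ T⁶ I³] ≠ [1] — not dimensionless.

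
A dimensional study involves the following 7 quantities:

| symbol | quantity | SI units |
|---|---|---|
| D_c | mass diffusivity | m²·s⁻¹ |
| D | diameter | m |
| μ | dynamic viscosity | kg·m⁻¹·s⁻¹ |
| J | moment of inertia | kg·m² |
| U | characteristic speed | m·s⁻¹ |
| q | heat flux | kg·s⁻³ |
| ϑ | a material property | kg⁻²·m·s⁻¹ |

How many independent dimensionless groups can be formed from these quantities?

There are 7 variables and 3 base dimensions (M, L, T).
The dimension matrix has rank 3.
Independent dimensionless groups: 7 − 3 = 4.

4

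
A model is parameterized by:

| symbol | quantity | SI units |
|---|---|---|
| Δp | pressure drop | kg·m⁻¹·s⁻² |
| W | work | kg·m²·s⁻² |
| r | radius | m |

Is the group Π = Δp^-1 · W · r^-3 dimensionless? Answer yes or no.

yes

Sum the exponent of each base dimension across the product:
  M: −[Δp]_M + [W]_M − 3·[r]_M = −(1) + (1) − 3·(0) = 0
  L: −[Δp]_L + [W]_L − 3·[r]_L = −(-1) + (2) − 3·(1) = 0
  T: −[Δp]_T + [W]_T − 3·[r]_T = −(-2) + (-2) − 3·(0) = 0
  Θ: −[Δp]_Θ + [W]_Θ − 3·[r]_Θ = −(0) + (0) − 3·(0) = 0
All base exponents vanish — dimensionless.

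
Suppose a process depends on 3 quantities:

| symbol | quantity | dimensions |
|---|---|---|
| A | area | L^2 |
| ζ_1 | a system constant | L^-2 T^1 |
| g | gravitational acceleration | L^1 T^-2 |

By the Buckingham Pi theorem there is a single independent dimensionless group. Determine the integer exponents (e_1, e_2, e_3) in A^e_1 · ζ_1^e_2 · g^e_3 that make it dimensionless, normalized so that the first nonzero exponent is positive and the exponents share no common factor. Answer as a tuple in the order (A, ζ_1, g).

L: e_1·(2) + e_2·(-2) + e_3·(1) = 0
T: e_1·(0) + e_2·(1) + e_3·(-2) = 0
Solving this homogeneous linear system for the smallest-integer solution (first nonzero entry positive) gives (3, 4, 2).

(3, 4, 2)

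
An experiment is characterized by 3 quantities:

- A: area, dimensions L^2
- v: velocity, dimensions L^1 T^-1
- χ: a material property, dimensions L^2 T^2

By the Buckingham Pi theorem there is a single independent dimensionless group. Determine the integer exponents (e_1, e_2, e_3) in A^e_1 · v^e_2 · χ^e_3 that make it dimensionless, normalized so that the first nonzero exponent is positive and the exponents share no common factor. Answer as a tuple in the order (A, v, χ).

L: e_1·(2) + e_2·(1) + e_3·(2) = 0
T: e_1·(0) + e_2·(-1) + e_3·(2) = 0
Solving this homogeneous linear system for the smallest-integer solution (first nonzero entry positive) gives (2, -2, -1).

(2, -2, -1)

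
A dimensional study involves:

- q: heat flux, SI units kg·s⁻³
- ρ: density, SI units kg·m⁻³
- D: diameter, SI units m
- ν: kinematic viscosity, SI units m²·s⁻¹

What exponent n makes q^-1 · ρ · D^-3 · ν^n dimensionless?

Balance the L exponent: (2)·n from ν, plus −(0) + (-3) − 3·(1) = -6 from the rest, must sum to zero.
2n − 6 = 0, so n = 3.

3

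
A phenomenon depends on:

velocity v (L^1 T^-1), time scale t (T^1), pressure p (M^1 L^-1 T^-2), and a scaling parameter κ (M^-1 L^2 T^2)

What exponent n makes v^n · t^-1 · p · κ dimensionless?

Balance the L exponent: (1)·n from v, plus −(0) + (-1) + (2) = 1 from the rest, must sum to zero.
n + 1 = 0, so n = -1.

-1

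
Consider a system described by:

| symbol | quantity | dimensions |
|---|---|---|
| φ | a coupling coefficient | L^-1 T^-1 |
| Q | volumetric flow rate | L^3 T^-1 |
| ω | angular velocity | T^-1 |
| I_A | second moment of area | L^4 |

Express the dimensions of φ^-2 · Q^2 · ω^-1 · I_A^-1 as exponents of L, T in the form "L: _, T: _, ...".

Collect each base-dimension exponent across the product:
  L: −2·(-1) + 2·(3) − (0) − (4) = 4
  T: −2·(-1) + 2·(-1) − (-1) − (0) = 1
So the dimensions are [L⁴ T].

L: 4, T: 1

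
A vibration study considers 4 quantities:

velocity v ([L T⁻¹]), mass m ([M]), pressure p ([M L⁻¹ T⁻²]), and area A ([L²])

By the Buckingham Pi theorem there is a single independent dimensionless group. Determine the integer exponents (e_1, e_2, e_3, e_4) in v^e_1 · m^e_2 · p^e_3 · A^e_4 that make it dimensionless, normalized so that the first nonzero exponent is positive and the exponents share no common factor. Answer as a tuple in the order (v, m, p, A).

M: e_1·(0) + e_2·(1) + e_3·(1) + e_4·(0) = 0
L: e_1·(1) + e_2·(0) + e_3·(-1) + e_4·(2) = 0
T: e_1·(-1) + e_2·(0) + e_3·(-2) + e_4·(0) = 0
Solving this homogeneous linear system for the smallest-integer solution (first nonzero entry positive) gives (4, 2, -2, -3).

(4, 2, -2, -3)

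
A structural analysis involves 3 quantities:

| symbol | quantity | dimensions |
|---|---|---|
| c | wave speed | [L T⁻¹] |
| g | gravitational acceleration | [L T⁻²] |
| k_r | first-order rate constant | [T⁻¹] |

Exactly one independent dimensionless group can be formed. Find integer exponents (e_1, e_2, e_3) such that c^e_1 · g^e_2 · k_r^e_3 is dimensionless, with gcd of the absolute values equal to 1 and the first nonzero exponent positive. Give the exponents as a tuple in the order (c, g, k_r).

(1, -1, 1)

L: e_1·(1) + e_2·(1) + e_3·(0) = 0
T: e_1·(-1) + e_2·(-2) + e_3·(-1) = 0
Solving this homogeneous linear system for the smallest-integer solution (first nonzero entry positive) gives (1, -1, 1).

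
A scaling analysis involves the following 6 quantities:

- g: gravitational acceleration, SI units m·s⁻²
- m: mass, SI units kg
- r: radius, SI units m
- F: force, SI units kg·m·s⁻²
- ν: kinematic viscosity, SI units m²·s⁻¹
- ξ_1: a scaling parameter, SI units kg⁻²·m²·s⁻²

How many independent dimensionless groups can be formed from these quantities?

3

There are 6 variables and 3 base dimensions (M, L, T).
The dimension matrix has rank 3.
Independent dimensionless groups: 6 − 3 = 3.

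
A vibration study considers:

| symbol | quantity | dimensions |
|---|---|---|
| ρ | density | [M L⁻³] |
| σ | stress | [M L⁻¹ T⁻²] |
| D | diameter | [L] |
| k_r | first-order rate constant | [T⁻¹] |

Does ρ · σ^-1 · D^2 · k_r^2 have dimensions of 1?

Sum the exponent of each base dimension across the product:
  M: [ρ]_M − [σ]_M + 2·[D]_M + 2·[k_r]_M = (1) − (1) + 2·(0) + 2·(0) = 0
  L: [ρ]_L − [σ]_L + 2·[D]_L + 2·[k_r]_L = (-3) − (-1) + 2·(1) + 2·(0) = 0
  T: [ρ]_T − [σ]_T + 2·[D]_T + 2·[k_r]_T = (0) − (-2) + 2·(0) + 2·(-1) = 0
All base exponents vanish — dimensionless.

yes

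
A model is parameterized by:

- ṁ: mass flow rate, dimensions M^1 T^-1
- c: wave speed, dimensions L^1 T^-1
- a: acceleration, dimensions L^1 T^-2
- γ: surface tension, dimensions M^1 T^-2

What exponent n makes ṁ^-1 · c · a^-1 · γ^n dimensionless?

Balance the M exponent: (1)·n from γ, plus −(1) + (0) − (0) = -1 from the rest, must sum to zero.
n − 1 = 0, so n = 1.

1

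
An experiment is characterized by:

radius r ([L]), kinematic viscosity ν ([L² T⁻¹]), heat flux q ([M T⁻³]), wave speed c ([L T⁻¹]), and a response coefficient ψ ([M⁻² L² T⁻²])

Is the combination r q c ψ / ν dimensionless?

Sum the exponent of each base dimension across the product:
  M: [r]_M − [ν]_M + [q]_M + [c]_M + [ψ]_M = (0) − (0) + (1) + (0) + (-2) = -1
  L: [r]_L − [ν]_L + [q]_L + [c]_L + [ψ]_L = (1) − (2) + (0) + (1) + (2) = 2
  T: [r]_T − [ν]_T + [q]_T + [c]_T + [ψ]_T = (0) − (-1) + (-3) + (-1) + (-2) = -5
Net dimensions [M⁻¹ L² T⁻⁵] ≠ [1] — not dimensionless.

no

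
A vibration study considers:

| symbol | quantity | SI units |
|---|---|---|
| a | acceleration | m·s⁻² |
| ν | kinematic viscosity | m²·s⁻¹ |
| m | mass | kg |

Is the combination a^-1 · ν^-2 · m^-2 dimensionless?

Sum the exponent of each base dimension across the product:
  M: −[a]_M − 2·[ν]_M − 2·[m]_M = −(0) − 2·(0) − 2·(1) = -2
  L: −[a]_L − 2·[ν]_L − 2·[m]_L = −(1) − 2·(2) − 2·(0) = -5
  T: −[a]_T − 2·[ν]_T − 2·[m]_T = −(-2) − 2·(-1) − 2·(0) = 4
Net dimensions [M⁻² L⁻⁵ T⁴] ≠ [1] — not dimensionless.

no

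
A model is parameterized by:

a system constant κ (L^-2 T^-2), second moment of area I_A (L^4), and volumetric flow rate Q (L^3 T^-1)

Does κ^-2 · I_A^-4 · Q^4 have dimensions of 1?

Sum the exponent of each base dimension across the product:
  L: −2·[κ]_L − 4·[I_A]_L + 4·[Q]_L = −2·(-2) − 4·(4) + 4·(3) = 0
  T: −2·[κ]_T − 4·[I_A]_T + 4·[Q]_T = −2·(-2) − 4·(0) + 4·(-1) = 0
All base exponents vanish — dimensionless.

yes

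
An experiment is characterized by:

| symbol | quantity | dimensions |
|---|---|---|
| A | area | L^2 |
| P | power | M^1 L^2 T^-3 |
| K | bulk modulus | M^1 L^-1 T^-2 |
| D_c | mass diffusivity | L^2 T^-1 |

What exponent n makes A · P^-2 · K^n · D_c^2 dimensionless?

Balance the M exponent: (1)·n from K, plus (0) − 2·(1) + 2·(0) = -2 from the rest, must sum to zero.
n − 2 = 0, so n = 2.

2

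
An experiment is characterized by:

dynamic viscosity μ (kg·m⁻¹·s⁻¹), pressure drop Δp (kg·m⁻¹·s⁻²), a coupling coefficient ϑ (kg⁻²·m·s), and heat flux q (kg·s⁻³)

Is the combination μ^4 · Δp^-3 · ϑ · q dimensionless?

yes

Sum the exponent of each base dimension across the product:
  M: 4·[μ]_M − 3·[Δp]_M + [ϑ]_M + [q]_M = 4·(1) − 3·(1) + (-2) + (1) = 0
  L: 4·[μ]_L − 3·[Δp]_L + [ϑ]_L + [q]_L = 4·(-1) − 3·(-1) + (1) + (0) = 0
  T: 4·[μ]_T − 3·[Δp]_T + [ϑ]_T + [q]_T = 4·(-1) − 3·(-2) + (1) + (-3) = 0
All base exponents vanish — dimensionless.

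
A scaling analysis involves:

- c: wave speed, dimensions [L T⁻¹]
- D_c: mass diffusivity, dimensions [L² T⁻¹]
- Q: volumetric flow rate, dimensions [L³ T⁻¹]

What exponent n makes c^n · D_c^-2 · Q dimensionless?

1

Balance the L exponent: (1)·n from c, plus −2·(2) + (3) = -1 from the rest, must sum to zero.
n − 1 = 0, so n = 1.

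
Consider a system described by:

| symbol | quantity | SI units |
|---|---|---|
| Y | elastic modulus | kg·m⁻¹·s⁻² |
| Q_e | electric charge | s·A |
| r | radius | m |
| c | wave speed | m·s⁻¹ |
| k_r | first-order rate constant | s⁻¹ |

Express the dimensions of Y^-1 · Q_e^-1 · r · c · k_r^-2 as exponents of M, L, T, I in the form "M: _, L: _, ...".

Collect each base-dimension exponent across the product:
  M: −(1) − (0) + (0) + (0) − 2·(0) = -1
  L: −(-1) − (0) + (1) + (1) − 2·(0) = 3
  T: −(-2) − (1) + (0) + (-1) − 2·(-1) = 2
  I: −(0) − (1) + (0) + (0) − 2·(0) = -1
So the dimensions are [M⁻¹ L³ T² I⁻¹].

M: -1, L: 3, T: 2, I: -1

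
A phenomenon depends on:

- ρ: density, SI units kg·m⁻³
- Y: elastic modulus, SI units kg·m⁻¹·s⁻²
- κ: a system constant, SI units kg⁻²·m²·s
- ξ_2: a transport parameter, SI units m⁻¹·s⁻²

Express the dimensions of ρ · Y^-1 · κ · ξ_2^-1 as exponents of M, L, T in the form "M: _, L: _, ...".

Collect each base-dimension exponent across the product:
  M: (1) − (1) + (-2) − (0) = -2
  L: (-3) − (-1) + (2) − (-1) = 1
  T: (0) − (-2) + (1) − (-2) = 5
So the dimensions are [M⁻² L T⁵].

M: -2, L: 1, T: 5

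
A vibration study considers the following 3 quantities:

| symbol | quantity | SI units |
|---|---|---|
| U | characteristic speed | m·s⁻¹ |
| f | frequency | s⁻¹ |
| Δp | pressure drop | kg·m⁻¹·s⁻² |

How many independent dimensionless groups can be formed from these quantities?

There are 3 variables and 3 base dimensions (M, L, T).
The dimension matrix has rank 3.
Independent dimensionless groups: 3 − 3 = 0.

0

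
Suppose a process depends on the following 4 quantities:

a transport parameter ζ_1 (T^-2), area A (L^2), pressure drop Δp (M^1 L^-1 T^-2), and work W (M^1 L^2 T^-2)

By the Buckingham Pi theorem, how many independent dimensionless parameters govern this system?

1

There are 4 variables and 3 base dimensions (M, L, T).
The dimension matrix has rank 3.
Independent dimensionless groups: 4 − 3 = 1.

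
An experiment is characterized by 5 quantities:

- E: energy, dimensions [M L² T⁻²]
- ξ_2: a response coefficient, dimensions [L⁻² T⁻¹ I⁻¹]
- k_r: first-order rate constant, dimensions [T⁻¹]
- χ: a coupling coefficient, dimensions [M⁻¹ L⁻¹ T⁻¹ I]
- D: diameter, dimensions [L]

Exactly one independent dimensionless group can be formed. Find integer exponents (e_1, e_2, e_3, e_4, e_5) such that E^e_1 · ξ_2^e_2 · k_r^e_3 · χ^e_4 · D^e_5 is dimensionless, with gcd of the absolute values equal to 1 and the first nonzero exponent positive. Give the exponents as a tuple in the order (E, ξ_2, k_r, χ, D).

M: e_1·(1) + e_2·(0) + e_3·(0) + e_4·(-1) + e_5·(0) = 0
L: e_1·(2) + e_2·(-2) + e_3·(0) + e_4·(-1) + e_5·(1) = 0
T: e_1·(-2) + e_2·(-1) + e_3·(-1) + e_4·(-1) + e_5·(0) = 0
I: e_1·(0) + e_2·(-1) + e_3·(0) + e_4·(1) + e_5·(0) = 0
Solving this homogeneous linear system for the smallest-integer solution (first nonzero entry positive) gives (1, 1, -4, 1, 1).

(1, 1, -4, 1, 1)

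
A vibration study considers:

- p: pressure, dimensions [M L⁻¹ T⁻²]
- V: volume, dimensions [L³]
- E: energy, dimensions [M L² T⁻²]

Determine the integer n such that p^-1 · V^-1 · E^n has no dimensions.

1

Balance the M exponent: (1)·n from E, plus −(1) − (0) = -1 from the rest, must sum to zero.
n − 1 = 0, so n = 1.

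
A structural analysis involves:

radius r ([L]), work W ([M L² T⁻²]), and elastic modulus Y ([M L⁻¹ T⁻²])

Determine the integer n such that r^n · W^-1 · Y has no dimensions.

Balance the L exponent: (1)·n from r, plus −(2) + (-1) = -3 from the rest, must sum to zero.
n − 3 = 0, so n = 3.

3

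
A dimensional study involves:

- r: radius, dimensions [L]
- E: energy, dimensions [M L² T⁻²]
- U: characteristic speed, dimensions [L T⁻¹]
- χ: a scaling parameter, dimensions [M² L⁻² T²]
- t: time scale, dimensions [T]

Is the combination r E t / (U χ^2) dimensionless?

Sum the exponent of each base dimension across the product:
  M: [r]_M + [E]_M − [U]_M − 2·[χ]_M + [t]_M = (0) + (1) − (0) − 2·(2) + (0) = -3
  L: [r]_L + [E]_L − [U]_L − 2·[χ]_L + [t]_L = (1) + (2) − (1) − 2·(-2) + (0) = 6
  T: [r]_T + [E]_T − [U]_T − 2·[χ]_T + [t]_T = (0) + (-2) − (-1) − 2·(2) + (1) = -4
Net dimensions [M⁻³ L⁶ T⁻⁴] ≠ [1] — not dimensionless.

no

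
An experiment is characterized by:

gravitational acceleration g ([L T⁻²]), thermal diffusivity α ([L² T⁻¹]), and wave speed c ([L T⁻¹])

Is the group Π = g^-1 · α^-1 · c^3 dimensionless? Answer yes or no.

yes

Sum the exponent of each base dimension across the product:
  M: −[g]_M − [α]_M + 3·[c]_M = −(0) − (0) + 3·(0) = 0
  L: −[g]_L − [α]_L + 3·[c]_L = −(1) − (2) + 3·(1) = 0
  T: −[g]_T − [α]_T + 3·[c]_T = −(-2) − (-1) + 3·(-1) = 0
All base exponents vanish — dimensionless.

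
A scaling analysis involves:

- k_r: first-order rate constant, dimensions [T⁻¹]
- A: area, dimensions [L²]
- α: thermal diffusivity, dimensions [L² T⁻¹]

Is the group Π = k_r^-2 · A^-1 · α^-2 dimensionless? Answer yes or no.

no

Sum the exponent of each base dimension across the product:
  L: −2·[k_r]_L − [A]_L − 2·[α]_L = −2·(0) − (2) − 2·(2) = -6
  T: −2·[k_r]_T − [A]_T − 2·[α]_T = −2·(-1) − (0) − 2·(-1) = 4
Net dimensions [L⁻⁶ T⁴] ≠ [1] — not dimensionless.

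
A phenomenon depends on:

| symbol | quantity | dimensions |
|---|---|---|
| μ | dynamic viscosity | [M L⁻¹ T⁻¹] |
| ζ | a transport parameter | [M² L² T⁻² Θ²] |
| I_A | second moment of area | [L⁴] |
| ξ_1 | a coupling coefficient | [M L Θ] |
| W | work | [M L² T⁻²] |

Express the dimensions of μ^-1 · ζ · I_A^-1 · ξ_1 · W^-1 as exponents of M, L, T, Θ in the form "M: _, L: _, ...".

Collect each base-dimension exponent across the product:
  M: −(1) + (2) − (0) + (1) − (1) = 1
  L: −(-1) + (2) − (4) + (1) − (2) = -2
  T: −(-1) + (-2) − (0) + (0) − (-2) = 1
  Θ: −(0) + (2) − (0) + (1) − (0) = 3
So the dimensions are [M L⁻² T Θ³].

M: 1, L: -2, T: 1, Θ: 3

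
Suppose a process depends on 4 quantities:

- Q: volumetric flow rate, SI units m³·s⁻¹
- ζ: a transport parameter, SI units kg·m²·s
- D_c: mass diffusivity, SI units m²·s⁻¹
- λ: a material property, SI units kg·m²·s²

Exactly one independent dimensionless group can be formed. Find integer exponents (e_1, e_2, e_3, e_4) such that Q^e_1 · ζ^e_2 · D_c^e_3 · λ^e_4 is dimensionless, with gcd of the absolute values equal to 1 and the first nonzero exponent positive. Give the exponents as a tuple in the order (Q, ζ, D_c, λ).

M: e_1·(0) + e_2·(1) + e_3·(0) + e_4·(1) = 0
L: e_1·(3) + e_2·(2) + e_3·(2) + e_4·(2) = 0
T: e_1·(-1) + e_2·(1) + e_3·(-1) + e_4·(2) = 0
Solving this homogeneous linear system for the smallest-integer solution (first nonzero entry positive) gives (2, 1, -3, -1).

(2, 1, -3, -1)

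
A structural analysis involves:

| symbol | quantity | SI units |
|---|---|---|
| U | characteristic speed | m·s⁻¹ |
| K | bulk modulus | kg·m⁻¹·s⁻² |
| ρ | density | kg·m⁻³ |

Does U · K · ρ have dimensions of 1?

no

Sum the exponent of each base dimension across the product:
  M: [U]_M + [K]_M + [ρ]_M = (0) + (1) + (1) = 2
  L: [U]_L + [K]_L + [ρ]_L = (1) + (-1) + (-3) = -3
  T: [U]_T + [K]_T + [ρ]_T = (-1) + (-2) + (0) = -3
Net dimensions [M² L⁻³ T⁻³] ≠ [1] — not dimensionless.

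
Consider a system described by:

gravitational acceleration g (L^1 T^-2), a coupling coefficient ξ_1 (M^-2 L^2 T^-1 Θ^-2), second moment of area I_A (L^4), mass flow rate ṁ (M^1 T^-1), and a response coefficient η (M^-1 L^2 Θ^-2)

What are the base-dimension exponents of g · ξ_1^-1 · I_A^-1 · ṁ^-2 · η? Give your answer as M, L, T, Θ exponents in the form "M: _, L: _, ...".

M: -1, L: -3, T: 1, Θ: 0

Collect each base-dimension exponent across the product:
  M: (0) − (-2) − (0) − 2·(1) + (-1) = -1
  L: (1) − (2) − (4) − 2·(0) + (2) = -3
  T: (-2) − (-1) − (0) − 2·(-1) + (0) = 1
  Θ: (0) − (-2) − (0) − 2·(0) + (-2) = 0
So the dimensions are [M⁻¹ L⁻³ T].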